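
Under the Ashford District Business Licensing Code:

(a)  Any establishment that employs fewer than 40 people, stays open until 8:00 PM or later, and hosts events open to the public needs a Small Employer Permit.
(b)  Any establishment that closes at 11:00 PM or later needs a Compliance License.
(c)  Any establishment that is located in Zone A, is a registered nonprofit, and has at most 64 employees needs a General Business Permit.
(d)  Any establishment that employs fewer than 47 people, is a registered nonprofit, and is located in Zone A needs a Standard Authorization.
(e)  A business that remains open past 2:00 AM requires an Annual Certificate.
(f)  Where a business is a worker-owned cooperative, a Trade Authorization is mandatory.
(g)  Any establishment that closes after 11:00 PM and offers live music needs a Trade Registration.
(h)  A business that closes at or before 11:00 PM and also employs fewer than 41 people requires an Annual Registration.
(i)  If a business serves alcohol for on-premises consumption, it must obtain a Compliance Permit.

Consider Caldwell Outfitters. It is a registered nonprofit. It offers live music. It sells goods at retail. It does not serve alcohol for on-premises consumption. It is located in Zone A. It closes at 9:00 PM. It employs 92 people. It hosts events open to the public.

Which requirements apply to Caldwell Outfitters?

None

(a) employees 92 ≥ 40; closes 9:00 PM, after 8:00 PM; hosts events open to the public → Small Employer Permit not required.
(b) closes 9:00 PM, at/before 11:00 PM → Compliance License not required.
(c) is located in Zone A; is a registered nonprofit; employees 92 > 64 → General Business Permit not required.
(d) employees 92 ≥ 47; is a registered nonprofit; is located in Zone A → Standard Authorization not required.
(e) closes 9:00 PM, at/before 2:00 AM → Annual Certificate not required.
(f) is a registered nonprofit (not: is a worker-owned cooperative) → Trade Authorization not required.
(g) closes 9:00 PM, at/before 11:00 PM; offers live music → Trade Registration not required.
(h) closes 9:00 PM, at/before 11:00 PM; employees 92 ≥ 41 → Annual Registration not required.
(i) does not serve alcohol for on-premises consumption → Compliance Permit not required.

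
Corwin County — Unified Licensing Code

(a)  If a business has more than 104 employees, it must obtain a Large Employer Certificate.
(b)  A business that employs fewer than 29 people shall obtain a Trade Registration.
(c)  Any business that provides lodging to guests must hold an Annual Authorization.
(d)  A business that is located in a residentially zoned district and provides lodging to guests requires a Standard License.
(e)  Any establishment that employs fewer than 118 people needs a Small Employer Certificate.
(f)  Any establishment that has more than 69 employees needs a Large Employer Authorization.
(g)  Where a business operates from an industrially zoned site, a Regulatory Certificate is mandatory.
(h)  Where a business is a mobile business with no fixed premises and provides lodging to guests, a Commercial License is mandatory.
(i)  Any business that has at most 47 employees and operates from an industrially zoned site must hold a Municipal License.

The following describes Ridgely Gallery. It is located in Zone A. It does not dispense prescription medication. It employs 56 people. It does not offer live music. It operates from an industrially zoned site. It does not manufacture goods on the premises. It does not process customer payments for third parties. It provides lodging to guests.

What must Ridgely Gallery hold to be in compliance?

(a) employees 56 ≤ 104 → Large Employer Certificate not required.
(b) employees 56 ≥ 29 → Trade Registration not required.
(c) provides lodging to guests → Annual Authorization required.
(d) is located in Zone A (not: is located in a residentially zoned district); provides lodging to guests → Standard License not required.
(e) employees 56 < 118 → Small Employer Certificate required.
(f) employees 56 ≤ 69 → Large Employer Authorization not required.
(g) operates from an industrially zoned site → Regulatory Certificate required.
(h) operates from an industrially zoned site (not: is a mobile business with no fixed premises); provides lodging to guests → Commercial License not required.
(i) employees 56 > 47; operates from an industrially zoned site → Municipal License not required.

Annual Authorization, Regulatory Certificate, Small Employer Certificate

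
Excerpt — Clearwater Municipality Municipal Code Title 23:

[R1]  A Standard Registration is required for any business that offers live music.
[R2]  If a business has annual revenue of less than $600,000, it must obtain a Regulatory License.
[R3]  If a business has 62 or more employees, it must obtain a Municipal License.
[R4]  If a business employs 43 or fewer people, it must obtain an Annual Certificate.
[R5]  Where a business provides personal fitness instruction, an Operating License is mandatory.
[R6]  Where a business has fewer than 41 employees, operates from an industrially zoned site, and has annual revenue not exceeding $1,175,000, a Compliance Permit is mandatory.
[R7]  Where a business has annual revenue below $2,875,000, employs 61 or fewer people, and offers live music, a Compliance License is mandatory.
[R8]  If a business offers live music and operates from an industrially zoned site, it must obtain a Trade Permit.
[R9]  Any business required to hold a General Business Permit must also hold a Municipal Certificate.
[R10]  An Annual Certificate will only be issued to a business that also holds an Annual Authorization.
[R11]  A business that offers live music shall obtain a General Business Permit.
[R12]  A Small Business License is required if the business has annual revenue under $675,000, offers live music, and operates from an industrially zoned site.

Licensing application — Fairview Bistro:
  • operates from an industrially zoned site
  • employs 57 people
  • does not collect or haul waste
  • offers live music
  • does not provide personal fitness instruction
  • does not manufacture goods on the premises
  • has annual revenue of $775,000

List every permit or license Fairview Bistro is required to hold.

[R1] offers live music → Standard Registration required.
[R2] revenue $775,000 ≥ $600,000 → Regulatory License not required.
[R3] employees 57 < 62 → Municipal License not required.
[R4] employees 57 > 43 → Annual Certificate not required.
[R5] does not provide personal fitness instruction → Operating License not required.
[R6] employees 57 ≥ 41; operates from an industrially zoned site; revenue $775,000 ≤ $1,175,000 → Compliance Permit not required.
[R7] revenue $775,000 < $2,875,000; employees 57 ≤ 61; offers live music → Compliance License required.
[R8] offers live music; operates from an industrially zoned site → Trade Permit required.
[R9] General Business Permit is required → Municipal Certificate also required.
[R10] Annual Certificate is not required → no effect.
[R11] offers live music → General Business Permit required.
[R12] revenue $775,000 ≥ $675,000; offers live music; operates from an industrially zoned site → Small Business License not required.

Compliance License, General Business Permit, Municipal Certificate, Standard Registration, Trade Permit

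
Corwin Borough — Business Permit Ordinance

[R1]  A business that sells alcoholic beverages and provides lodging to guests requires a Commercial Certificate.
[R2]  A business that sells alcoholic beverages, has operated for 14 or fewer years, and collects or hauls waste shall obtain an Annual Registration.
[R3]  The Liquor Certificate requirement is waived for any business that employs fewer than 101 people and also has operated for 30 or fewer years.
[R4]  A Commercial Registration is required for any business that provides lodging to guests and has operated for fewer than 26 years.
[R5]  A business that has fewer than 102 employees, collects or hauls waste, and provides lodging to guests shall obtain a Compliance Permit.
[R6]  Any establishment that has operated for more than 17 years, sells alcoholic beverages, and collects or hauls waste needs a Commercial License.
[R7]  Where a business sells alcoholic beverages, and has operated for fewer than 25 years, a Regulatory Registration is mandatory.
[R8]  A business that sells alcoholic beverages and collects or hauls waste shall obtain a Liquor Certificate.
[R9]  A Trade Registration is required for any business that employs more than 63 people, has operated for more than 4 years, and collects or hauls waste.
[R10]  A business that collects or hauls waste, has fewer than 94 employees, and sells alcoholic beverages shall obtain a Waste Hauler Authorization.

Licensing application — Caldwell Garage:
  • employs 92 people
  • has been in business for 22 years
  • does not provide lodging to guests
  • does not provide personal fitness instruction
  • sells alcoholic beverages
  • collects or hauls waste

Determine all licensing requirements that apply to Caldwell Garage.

Commercial License, Regulatory Registration, Trade Registration, Waste Hauler Authorization

[R1] sells alcoholic beverages; does not provide lodging to guests → Commercial Certificate not required.
[R2] sells alcoholic beverages; years in business 22 > 14; collects or hauls waste → Annual Registration not required.
[R3] employees 92 < 101; years in business 22 ≤ 30 → exempt from Liquor Certificate.
[R4] does not provide lodging to guests; years in business 22 < 26 → Commercial Registration not required.
[R5] employees 92 < 102; collects or hauls waste; does not provide lodging to guests → Compliance Permit not required.
[R6] years in business 22 > 17; sells alcoholic beverages; collects or hauls waste → Commercial License required.
[R7] sells alcoholic beverages; years in business 22 < 25 → Regulatory Registration required.
[R8] sells alcoholic beverages; collects or hauls waste → Liquor Certificate required.
[R9] employees 92 > 63; years in business 22 > 4; collects or hauls waste → Trade Registration required.
[R10] collects or hauls waste; employees 92 < 94; sells alcoholic beverages → Waste Hauler Authorization required.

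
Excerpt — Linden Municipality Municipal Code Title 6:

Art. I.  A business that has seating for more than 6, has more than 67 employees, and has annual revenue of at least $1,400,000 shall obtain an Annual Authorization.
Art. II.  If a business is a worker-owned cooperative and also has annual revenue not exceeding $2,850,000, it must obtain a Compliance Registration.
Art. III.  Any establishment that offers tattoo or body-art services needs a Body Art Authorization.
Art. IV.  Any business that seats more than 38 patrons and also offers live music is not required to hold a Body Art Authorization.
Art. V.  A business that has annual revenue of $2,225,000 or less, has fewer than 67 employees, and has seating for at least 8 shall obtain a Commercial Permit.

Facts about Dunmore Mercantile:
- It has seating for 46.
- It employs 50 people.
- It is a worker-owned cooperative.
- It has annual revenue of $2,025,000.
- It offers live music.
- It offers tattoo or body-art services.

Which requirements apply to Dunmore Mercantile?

Art. I. seating 46 > 6; employees 50 ≤ 67; revenue $2,025,000 ≥ $1,400,000 → Annual Authorization not required.
Art. II. is a worker-owned cooperative; revenue $2,025,000 ≤ $2,850,000 → Compliance Registration required.
Art. III. offers tattoo or body-art services → Body Art Authorization required.
Art. IV. seating 46 > 38; offers live music → exempt from Body Art Authorization.
Art. V. revenue $2,025,000 ≤ $2,225,000; employees 50 < 67; seating 46 ≥ 8 → Commercial Permit required.

Commercial Permit, Compliance Registration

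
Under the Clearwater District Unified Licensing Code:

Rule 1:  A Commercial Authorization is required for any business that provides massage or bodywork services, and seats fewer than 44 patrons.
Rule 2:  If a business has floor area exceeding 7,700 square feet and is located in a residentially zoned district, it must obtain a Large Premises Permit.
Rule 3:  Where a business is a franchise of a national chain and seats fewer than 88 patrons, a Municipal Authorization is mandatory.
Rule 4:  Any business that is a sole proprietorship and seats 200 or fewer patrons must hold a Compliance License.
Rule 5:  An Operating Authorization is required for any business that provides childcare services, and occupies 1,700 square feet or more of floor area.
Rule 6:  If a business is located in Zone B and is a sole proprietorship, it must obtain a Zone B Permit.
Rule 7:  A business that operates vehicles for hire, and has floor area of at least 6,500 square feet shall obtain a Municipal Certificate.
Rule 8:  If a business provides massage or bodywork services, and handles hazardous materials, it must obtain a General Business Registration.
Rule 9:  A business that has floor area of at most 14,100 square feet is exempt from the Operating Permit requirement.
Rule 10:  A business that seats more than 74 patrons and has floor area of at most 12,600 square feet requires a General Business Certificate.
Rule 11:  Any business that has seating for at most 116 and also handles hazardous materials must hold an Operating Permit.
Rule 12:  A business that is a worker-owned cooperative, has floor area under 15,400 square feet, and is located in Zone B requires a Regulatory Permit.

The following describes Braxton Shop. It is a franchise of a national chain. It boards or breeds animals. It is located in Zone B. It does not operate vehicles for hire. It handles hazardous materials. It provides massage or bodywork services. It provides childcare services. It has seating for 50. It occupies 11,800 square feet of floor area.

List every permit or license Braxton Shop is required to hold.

Rule 1: provides massage or bodywork services; seating 50 ≥ 44 → Commercial Authorization not required.
Rule 2: floor area 11,800 square feet > 7,700 square feet; is located in Zone B (not: is located in a residentially zoned district) → Large Premises Permit not required.
Rule 3: is a franchise of a national chain; seating 50 < 88 → Municipal Authorization required.
Rule 4: is a franchise of a national chain (not: is a sole proprietorship); seating 50 ≤ 200 → Compliance License not required.
Rule 5: provides childcare services; floor area 11,800 square feet ≥ 1,700 square feet → Operating Authorization required.
Rule 6: is located in Zone B; is a franchise of a national chain (not: is a sole proprietorship) → Zone B Permit not required.
Rule 7: does not operate vehicles for hire; floor area 11,800 square feet ≥ 6,500 square feet → Municipal Certificate not required.
Rule 8: provides massage or bodywork services; handles hazardous materials → General Business Registration required.
Rule 9: floor area 11,800 square feet ≤ 14,100 square feet → exempt from Operating Permit.
Rule 10: seating 50 ≤ 74; floor area 11,800 square feet ≤ 12,600 square feet → General Business Certificate not required.
Rule 11: seating 50 ≤ 116; handles hazardous materials → Operating Permit required.
Rule 12: is a franchise of a national chain (not: is a worker-owned cooperative); floor area 11,800 square feet < 15,400 square feet; is located in Zone B → Regulatory Permit not required.

General Business Registration, Municipal Authorization, Operating Authorization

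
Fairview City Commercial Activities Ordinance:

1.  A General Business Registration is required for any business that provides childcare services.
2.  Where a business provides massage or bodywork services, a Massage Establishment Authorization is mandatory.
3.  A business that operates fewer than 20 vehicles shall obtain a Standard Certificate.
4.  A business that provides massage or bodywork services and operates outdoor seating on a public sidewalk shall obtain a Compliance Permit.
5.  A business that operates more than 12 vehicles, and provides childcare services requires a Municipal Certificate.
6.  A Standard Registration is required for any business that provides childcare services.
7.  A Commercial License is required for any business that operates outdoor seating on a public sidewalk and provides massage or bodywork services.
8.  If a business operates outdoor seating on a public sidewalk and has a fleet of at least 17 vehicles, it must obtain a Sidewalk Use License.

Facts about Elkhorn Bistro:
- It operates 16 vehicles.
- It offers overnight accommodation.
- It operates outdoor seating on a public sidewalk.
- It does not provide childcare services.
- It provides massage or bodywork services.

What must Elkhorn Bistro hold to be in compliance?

1. does not provide childcare services → General Business Registration not required.
2. provides massage or bodywork services → Massage Establishment Authorization required.
3. vehicles 16 < 20 → Standard Certificate required.
4. provides massage or bodywork services; operates outdoor seating on a public sidewalk → Compliance Permit required.
5. vehicles 16 > 12; does not provide childcare services → Municipal Certificate not required.
6. does not provide childcare services → Standard Registration not required.
7. operates outdoor seating on a public sidewalk; provides massage or bodywork services → Commercial License required.
8. operates outdoor seating on a public sidewalk; vehicles 16 < 17 → Sidewalk Use License not required.

Commercial License, Compliance Permit, Massage Establishment Authorization, Standard Certificate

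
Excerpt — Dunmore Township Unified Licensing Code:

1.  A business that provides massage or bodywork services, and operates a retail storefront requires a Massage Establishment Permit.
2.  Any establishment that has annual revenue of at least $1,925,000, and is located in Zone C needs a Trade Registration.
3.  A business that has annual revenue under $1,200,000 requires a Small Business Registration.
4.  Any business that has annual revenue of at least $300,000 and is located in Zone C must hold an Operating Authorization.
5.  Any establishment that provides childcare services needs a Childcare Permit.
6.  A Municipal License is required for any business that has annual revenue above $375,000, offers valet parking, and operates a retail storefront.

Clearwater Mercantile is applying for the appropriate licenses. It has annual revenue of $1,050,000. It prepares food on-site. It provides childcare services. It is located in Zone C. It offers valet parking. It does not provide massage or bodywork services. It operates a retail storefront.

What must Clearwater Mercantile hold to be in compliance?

Childcare Permit, Municipal License, Operating Authorization, Small Business Registration

1. does not provide massage or bodywork services; operates a retail storefront → Massage Establishment Permit not required.
2. revenue $1,050,000 < $1,925,000; is located in Zone C → Trade Registration not required.
3. revenue $1,050,000 < $1,200,000 → Small Business Registration required.
4. revenue $1,050,000 ≥ $300,000; is located in Zone C → Operating Authorization required.
5. provides childcare services → Childcare Permit required.
6. revenue $1,050,000 > $375,000; offers valet parking; operates a retail storefront → Municipal License required.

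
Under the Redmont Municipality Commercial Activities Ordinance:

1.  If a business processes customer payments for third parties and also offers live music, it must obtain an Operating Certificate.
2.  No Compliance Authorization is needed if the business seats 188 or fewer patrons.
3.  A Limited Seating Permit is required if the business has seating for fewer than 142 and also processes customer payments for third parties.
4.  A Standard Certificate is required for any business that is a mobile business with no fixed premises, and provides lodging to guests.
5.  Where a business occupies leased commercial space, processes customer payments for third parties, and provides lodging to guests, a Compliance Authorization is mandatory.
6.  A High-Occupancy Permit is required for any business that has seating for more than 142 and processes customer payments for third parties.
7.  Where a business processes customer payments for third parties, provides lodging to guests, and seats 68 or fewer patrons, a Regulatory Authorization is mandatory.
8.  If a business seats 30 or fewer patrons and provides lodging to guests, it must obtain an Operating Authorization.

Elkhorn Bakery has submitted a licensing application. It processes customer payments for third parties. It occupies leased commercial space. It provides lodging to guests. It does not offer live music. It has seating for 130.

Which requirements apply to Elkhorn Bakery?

1. processes customer payments for third parties; does not offer live music → Operating Certificate not required.
2. seating 130 ≤ 188 → exempt from Compliance Authorization.
3. seating 130 < 142; processes customer payments for third parties → Limited Seating Permit required.
4. occupies leased commercial space (not: is a mobile business with no fixed premises); provides lodging to guests → Standard Certificate not required.
5. occupies leased commercial space; processes customer payments for third parties; provides lodging to guests → Compliance Authorization required.
6. seating 130 ≤ 142; processes customer payments for third parties → High-Occupancy Permit not required.
7. processes customer payments for third parties; provides lodging to guests; seating 130 > 68 → Regulatory Authorization not required.
8. seating 130 > 30; provides lodging to guests → Operating Authorization not required.

Limited Seating Permit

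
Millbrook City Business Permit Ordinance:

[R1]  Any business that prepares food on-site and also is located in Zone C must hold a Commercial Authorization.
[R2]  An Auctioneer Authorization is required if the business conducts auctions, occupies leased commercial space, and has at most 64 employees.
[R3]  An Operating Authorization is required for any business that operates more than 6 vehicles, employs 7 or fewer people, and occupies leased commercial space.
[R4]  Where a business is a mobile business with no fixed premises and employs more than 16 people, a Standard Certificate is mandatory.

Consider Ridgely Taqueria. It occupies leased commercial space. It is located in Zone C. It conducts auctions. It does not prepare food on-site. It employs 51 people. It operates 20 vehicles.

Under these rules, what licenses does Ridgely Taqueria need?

[R1] does not prepare food on-site; is located in Zone C → Commercial Authorization not required.
[R2] conducts auctions; occupies leased commercial space; employees 51 ≤ 64 → Auctioneer Authorization required.
[R3] vehicles 20 > 6; employees 51 > 7; occupies leased commercial space → Operating Authorization not required.
[R4] occupies leased commercial space (not: is a mobile business with no fixed premises); employees 51 > 16 → Standard Certificate not required.

Auctioneer Authorization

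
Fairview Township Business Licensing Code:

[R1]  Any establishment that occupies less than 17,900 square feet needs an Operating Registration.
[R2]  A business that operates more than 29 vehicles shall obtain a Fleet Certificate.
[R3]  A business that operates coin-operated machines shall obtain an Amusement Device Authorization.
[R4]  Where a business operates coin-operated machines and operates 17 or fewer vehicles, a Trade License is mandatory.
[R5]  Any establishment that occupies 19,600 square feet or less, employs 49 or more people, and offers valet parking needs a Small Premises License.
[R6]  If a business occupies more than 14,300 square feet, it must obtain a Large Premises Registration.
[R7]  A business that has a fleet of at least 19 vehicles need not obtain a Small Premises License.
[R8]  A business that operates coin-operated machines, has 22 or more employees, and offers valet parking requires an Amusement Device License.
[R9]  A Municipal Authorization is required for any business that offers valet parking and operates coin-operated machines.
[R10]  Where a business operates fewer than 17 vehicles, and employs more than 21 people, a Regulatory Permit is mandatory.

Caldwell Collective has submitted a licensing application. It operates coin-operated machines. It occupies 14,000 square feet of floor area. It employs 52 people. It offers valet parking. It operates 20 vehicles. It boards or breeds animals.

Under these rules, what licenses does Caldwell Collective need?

Amusement Device Authorization, Amusement Device License, Municipal Authorization, Operating Registration

[R1] floor area 14,000 square feet < 17,900 square feet → Operating Registration required.
[R2] vehicles 20 ≤ 29 → Fleet Certificate not required.
[R3] operates coin-operated machines → Amusement Device Authorization required.
[R4] operates coin-operated machines; vehicles 20 > 17 → Trade License not required.
[R5] floor area 14,000 square feet ≤ 19,600 square feet; employees 52 ≥ 49; offers valet parking → Small Premises License required.
[R6] floor area 14,000 square feet ≤ 14,300 square feet → Large Premises Registration not required.
[R7] vehicles 20 ≥ 19 → exempt from Small Premises License.
[R8] operates coin-operated machines; employees 52 ≥ 22; offers valet parking → Amusement Device License required.
[R9] offers valet parking; operates coin-operated machines → Municipal Authorization required.
[R10] vehicles 20 ≥ 17; employees 52 > 21 → Regulatory Permit not required.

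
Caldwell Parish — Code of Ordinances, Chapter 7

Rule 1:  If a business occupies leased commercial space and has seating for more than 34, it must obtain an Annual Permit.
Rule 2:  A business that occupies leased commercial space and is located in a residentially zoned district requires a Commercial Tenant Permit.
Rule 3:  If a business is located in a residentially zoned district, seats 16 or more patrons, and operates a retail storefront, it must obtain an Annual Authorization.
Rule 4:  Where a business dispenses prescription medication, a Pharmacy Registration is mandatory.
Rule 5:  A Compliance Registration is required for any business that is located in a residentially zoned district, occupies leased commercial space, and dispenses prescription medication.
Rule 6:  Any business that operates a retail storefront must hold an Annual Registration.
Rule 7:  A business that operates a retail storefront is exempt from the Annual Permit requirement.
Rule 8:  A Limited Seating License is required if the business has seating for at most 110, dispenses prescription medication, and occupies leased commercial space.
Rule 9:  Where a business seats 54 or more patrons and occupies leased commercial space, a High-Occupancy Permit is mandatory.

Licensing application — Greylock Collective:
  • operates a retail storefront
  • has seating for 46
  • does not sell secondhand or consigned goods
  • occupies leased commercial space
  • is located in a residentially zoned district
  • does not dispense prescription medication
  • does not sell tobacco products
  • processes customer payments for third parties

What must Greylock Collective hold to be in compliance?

Rule 1: occupies leased commercial space; seating 46 > 34 → Annual Permit required.
Rule 2: occupies leased commercial space; is located in a residentially zoned district → Commercial Tenant Permit required.
Rule 3: is located in a residentially zoned district; seating 46 ≥ 16; operates a retail storefront → Annual Authorization required.
Rule 4: does not dispense prescription medication → Pharmacy Registration not required.
Rule 5: is located in a residentially zoned district; occupies leased commercial space; does not dispense prescription medication → Compliance Registration not required.
Rule 6: operates a retail storefront → Annual Registration required.
Rule 7: operates a retail storefront → exempt from Annual Permit.
Rule 8: seating 46 ≤ 110; does not dispense prescription medication; occupies leased commercial space → Limited Seating License not required.
Rule 9: seating 46 < 54; occupies leased commercial space → High-Occupancy Permit not required.

Annual Authorization, Annual Registration, Commercial Tenant Permit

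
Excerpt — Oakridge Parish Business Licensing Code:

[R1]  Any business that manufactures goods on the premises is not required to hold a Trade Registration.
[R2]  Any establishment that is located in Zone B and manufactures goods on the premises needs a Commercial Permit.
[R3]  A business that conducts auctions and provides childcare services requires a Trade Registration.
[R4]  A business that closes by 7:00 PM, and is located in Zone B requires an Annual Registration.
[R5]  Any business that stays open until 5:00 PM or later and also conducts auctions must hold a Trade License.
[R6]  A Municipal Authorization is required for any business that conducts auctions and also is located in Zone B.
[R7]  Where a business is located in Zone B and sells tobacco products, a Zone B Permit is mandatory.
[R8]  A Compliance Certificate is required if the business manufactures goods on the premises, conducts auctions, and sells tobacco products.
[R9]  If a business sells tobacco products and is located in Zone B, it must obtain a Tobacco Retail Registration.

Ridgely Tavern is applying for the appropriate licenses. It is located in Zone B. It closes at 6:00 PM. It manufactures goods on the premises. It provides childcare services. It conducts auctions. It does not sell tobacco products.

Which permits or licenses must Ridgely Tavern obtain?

[R1] manufactures goods on the premises → exempt from Trade Registration.
[R2] is located in Zone B; manufactures goods on the premises → Commercial Permit required.
[R3] conducts auctions; provides childcare services → Trade Registration required.
[R4] closes 6:00 PM, at/before 7:00 PM; is located in Zone B → Annual Registration required.
[R5] closes 6:00 PM, after 5:00 PM; conducts auctions → Trade License required.
[R6] conducts auctions; is located in Zone B → Municipal Authorization required.
[R7] is located in Zone B; does not sell tobacco products → Zone B Permit not required.
[R8] manufactures goods on the premises; conducts auctions; does not sell tobacco products → Compliance Certificate not required.
[R9] does not sell tobacco products; is located in Zone B → Tobacco Retail Registration not required.

Annual Registration, Commercial Permit, Municipal Authorization, Trade License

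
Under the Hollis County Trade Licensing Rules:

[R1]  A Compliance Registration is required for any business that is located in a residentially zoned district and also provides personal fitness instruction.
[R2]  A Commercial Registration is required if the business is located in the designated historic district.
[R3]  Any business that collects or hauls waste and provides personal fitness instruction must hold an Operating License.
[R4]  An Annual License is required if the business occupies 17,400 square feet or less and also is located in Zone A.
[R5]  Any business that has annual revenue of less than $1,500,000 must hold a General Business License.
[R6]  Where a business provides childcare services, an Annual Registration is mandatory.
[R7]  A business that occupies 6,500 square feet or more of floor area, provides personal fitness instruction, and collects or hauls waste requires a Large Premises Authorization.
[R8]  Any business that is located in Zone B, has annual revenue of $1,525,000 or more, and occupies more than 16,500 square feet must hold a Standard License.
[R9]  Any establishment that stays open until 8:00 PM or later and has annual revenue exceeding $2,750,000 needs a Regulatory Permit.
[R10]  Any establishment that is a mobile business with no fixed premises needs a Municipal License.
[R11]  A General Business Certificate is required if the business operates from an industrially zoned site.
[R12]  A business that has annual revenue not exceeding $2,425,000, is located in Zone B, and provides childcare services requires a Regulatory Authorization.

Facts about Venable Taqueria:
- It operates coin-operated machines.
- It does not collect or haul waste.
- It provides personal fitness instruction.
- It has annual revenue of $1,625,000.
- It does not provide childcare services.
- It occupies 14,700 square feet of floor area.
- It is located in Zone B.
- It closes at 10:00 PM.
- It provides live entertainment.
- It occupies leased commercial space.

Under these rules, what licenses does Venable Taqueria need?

None

[R1] is located in Zone B (not: is located in a residentially zoned district); provides personal fitness instruction → Compliance Registration not required.
[R2] is located in Zone B (not: is located in the designated historic district) → Commercial Registration not required.
[R3] does not collect or haul waste; provides personal fitness instruction → Operating License not required.
[R4] floor area 14,700 square feet ≤ 17,400 square feet; is located in Zone B (not: is located in Zone A) → Annual License not required.
[R5] revenue $1,625,000 ≥ $1,500,000 → General Business License not required.
[R6] does not provide childcare services → Annual Registration not required.
[R7] floor area 14,700 square feet ≥ 6,500 square feet; provides personal fitness instruction; does not collect or haul waste → Large Premises Authorization not required.
[R8] is located in Zone B; revenue $1,625,000 ≥ $1,525,000; floor area 14,700 square feet ≤ 16,500 square feet → Standard License not required.
[R9] closes 10:00 PM, after 8:00 PM; revenue $1,625,000 ≤ $2,750,000 → Regulatory Permit not required.
[R10] occupies leased commercial space (not: is a mobile business with no fixed premises) → Municipal License not required.
[R11] occupies leased commercial space (not: operates from an industrially zoned site) → General Business Certificate not required.
[R12] revenue $1,625,000 ≤ $2,425,000; is located in Zone B; does not provide childcare services → Regulatory Authorization not required.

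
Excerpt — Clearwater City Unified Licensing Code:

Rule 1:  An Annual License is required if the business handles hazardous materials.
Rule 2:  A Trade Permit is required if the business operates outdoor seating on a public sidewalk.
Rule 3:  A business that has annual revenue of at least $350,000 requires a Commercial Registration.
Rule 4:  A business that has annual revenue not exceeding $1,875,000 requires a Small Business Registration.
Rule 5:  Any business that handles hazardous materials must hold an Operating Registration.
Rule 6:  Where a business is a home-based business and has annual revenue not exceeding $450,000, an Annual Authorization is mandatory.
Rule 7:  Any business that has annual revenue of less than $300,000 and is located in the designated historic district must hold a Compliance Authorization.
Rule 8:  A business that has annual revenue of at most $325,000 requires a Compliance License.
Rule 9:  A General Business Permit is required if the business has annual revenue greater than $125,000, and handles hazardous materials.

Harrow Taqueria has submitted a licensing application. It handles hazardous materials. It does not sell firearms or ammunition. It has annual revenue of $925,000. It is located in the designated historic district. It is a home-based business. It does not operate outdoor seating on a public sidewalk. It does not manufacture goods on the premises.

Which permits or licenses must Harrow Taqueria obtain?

Annual License, Commercial Registration, General Business Permit, Operating Registration, Small Business Registration

Rule 1: handles hazardous materials → Annual License required.
Rule 2: does not operate outdoor seating on a public sidewalk → Trade Permit not required.
Rule 3: revenue $925,000 ≥ $350,000 → Commercial Registration required.
Rule 4: revenue $925,000 ≤ $1,875,000 → Small Business Registration required.
Rule 5: handles hazardous materials → Operating Registration required.
Rule 6: is a home-based business; revenue $925,000 > $450,000 → Annual Authorization not required.
Rule 7: revenue $925,000 ≥ $300,000; is located in the designated historic district → Compliance Authorization not required.
Rule 8: revenue $925,000 > $325,000 → Compliance License not required.
Rule 9: revenue $925,000 > $125,000; handles hazardous materials → General Business Permit required.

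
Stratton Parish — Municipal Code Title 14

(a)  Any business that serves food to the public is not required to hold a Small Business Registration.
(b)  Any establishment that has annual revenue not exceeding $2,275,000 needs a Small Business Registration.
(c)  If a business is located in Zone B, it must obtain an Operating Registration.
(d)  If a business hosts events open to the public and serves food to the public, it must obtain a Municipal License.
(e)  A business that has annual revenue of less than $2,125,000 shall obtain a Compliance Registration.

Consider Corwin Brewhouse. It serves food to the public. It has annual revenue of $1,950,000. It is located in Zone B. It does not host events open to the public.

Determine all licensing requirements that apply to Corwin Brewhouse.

Compliance Registration, Operating Registration

(a) serves food to the public → exempt from Small Business Registration.
(b) revenue $1,950,000 ≤ $2,275,000 → Small Business Registration required.
(c) is located in Zone B → Operating Registration required.
(d) does not host events open to the public; serves food to the public → Municipal License not required.
(e) revenue $1,950,000 < $2,125,000 → Compliance Registration required.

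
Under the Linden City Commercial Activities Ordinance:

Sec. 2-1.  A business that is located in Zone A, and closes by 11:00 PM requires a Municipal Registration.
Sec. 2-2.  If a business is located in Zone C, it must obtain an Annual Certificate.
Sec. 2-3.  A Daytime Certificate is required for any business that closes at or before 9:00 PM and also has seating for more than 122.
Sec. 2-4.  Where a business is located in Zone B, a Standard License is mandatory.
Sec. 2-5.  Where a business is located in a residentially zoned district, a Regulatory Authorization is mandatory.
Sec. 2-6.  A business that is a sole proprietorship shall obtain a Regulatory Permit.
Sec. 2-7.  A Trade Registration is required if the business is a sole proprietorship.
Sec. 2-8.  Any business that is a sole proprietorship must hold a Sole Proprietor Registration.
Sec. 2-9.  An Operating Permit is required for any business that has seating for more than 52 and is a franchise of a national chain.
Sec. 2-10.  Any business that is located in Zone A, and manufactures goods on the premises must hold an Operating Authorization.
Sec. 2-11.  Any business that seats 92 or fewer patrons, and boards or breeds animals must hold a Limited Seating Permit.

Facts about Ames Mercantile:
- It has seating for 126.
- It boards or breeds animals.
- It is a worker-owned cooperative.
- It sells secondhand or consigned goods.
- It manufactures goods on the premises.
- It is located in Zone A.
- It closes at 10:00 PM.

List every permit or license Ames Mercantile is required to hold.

Sec. 2-1. is located in Zone A; closes 10:00 PM, at/before 11:00 PM → Municipal Registration required.
Sec. 2-2. is located in Zone A (not: is located in Zone C) → Annual Certificate not required.
Sec. 2-3. closes 10:00 PM, after 9:00 PM; seating 126 > 122 → Daytime Certificate not required.
Sec. 2-4. is located in Zone A (not: is located in Zone B) → Standard License not required.
Sec. 2-5. is located in Zone A (not: is located in a residentially zoned district) → Regulatory Authorization not required.
Sec. 2-6. is a worker-owned cooperative (not: is a sole proprietorship) → Regulatory Permit not required.
Sec. 2-7. is a worker-owned cooperative (not: is a sole proprietorship) → Trade Registration not required.
Sec. 2-8. is a worker-owned cooperative (not: is a sole proprietorship) → Sole Proprietor Registration not required.
Sec. 2-9. seating 126 > 52; is a worker-owned cooperative (not: is a franchise of a national chain) → Operating Permit not required.
Sec. 2-10. is located in Zone A; manufactures goods on the premises → Operating Authorization required.
Sec. 2-11. seating 126 > 92; boards or breeds animals → Limited Seating Permit not required.

Municipal Registration, Operating Authorization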